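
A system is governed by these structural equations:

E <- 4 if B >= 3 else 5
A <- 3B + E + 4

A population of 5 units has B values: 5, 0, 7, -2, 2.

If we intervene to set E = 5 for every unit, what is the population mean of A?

The intervention sets E=5 in all 5 units regardless of B. Recomputing A per unit gives 24, 9, 30, 3, 15; average 16.2.

16.2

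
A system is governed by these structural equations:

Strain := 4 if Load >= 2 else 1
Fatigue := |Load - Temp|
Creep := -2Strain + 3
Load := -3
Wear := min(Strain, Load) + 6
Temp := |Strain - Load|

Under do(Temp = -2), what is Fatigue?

1

The intervention breaks the incoming arrows to Temp: Temp := |Strain - Load| no longer applies, and Temp = -2.
Fatigue = |Load - Temp|  [with Load=-3, Temp=-2]  = 1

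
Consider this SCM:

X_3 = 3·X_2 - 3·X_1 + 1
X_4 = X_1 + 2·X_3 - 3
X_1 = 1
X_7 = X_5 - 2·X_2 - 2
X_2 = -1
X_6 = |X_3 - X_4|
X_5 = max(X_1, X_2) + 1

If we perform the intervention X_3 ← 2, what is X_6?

0

The intervention breaks the incoming arrows to X_3: X_3 = 3·X_2 - 3·X_1 + 1 no longer applies, and X_3 = 2.
X_4 = X_1 + 2·X_3 - 3  [with X_1=1, X_3=2]  = 2
X_6 = |X_3 - X_4|  [with X_3=2, X_4=2]  = 0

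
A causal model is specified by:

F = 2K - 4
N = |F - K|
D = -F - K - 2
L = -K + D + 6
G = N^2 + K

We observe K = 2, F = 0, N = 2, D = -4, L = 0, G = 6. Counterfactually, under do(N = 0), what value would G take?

The intervention breaks the incoming arrows to N: N = |F - K| no longer applies, and N = 0.
G = N^2 + K  [with N=0, K=2]  = 2

2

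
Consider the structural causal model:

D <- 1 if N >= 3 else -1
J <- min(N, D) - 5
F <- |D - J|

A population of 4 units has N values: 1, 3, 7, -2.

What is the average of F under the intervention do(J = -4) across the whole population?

4

Every unit gets J=-4 under the intervention. F values become 3, 5, 5, 3; E[F|do(J=-4)] = 4.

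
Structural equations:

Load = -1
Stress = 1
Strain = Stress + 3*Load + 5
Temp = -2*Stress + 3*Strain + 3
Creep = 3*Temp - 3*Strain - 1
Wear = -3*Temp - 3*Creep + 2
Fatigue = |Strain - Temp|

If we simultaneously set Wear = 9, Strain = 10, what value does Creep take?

62

Under do(Wear = 9, Strain = 10), each intervened variable's structural equation is replaced by its fixed value.
Temp = -2*Stress + 3*Strain + 3  [with Stress=1, Strain=10]  = 31
Creep = 3*Temp - 3*Strain - 1  [with Temp=31, Strain=10]  = 62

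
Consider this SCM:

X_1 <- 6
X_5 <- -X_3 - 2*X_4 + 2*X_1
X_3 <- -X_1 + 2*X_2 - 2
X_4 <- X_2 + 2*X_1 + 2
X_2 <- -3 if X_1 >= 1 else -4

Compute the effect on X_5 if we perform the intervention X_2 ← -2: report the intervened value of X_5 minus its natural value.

-4

do(X_2=-2) replaces the equation X_2 <- -3 if X_1 >= 1 else -4 with the constant X_2 = -2.
X_3 = -X_1 + 2*X_2 - 2  [with X_1=6, X_2=-2]  = -12
X_4 = X_2 + 2*X_1 + 2  [with X_2=-2, X_1=6]  = 12
X_5 = -X_3 - 2*X_4 + 2*X_1  [with X_3=-12, X_4=12, X_1=6]  = 0
Without intervention: X_2 = -3 if X_1 >= 1 else -4  [with X_1=6]  = -3; X_3 = -X_1 + 2*X_2 - 2  [with X_1=6, X_2=-3]  = -14; X_4 = X_2 + 2*X_1 + 2  [with X_2=-3, X_1=6]  = 11; X_5 = -X_3 - 2*X_4 + 2*X_1  [with X_3=-14, X_4=11, X_1=6]  = 4.
Change = 0 − 4 = -4.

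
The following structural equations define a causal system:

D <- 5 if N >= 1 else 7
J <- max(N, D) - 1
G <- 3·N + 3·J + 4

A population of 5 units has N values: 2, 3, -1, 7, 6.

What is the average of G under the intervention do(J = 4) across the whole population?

26.2

do(J=4) breaks J's dependence on N. With J=4 fixed, G across the units is 22, 25, 13, 37, 34, mean 26.2.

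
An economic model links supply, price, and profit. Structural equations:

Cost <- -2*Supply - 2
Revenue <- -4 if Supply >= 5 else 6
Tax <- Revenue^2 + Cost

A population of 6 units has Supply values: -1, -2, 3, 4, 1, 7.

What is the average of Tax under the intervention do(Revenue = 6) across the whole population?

30

do(Revenue=6) breaks Revenue's dependence on Supply. With Revenue=6 fixed, Tax across the units is 36, 38, 28, 26, 32, 20, mean 30.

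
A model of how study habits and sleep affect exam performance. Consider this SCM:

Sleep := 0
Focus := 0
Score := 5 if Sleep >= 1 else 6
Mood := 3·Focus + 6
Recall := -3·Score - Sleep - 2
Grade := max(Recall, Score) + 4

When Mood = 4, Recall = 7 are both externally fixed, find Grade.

The joint intervention fixes Mood = 4, Recall = 7, removing each variable's own equation.
Score = 5 if Sleep >= 1 else 6  [with Sleep=0]  = 6
Grade = max(Recall, Score) + 4  [with Recall=7, Score=6]  = 11

11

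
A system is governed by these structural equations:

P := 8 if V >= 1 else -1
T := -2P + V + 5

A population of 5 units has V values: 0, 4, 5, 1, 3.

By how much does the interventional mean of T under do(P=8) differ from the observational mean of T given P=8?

Every unit gets P=8 under the intervention. T values become -11, -7, -6, -10, -8; E[T|do(P=8)] = -8.4.
E[T|P=8] averages over only the 4 units with P=8 (V = 4, 5, 1, 3): T = -7, -6, -10, -8, mean -7.75.
Difference = -8.4 − (-7.75) = -0.65.

-0.65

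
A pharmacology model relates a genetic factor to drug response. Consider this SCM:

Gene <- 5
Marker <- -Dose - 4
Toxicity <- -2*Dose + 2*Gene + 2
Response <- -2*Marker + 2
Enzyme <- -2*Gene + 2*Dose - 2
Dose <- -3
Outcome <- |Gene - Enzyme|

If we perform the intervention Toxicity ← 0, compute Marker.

do(Toxicity=0) replaces the equation Toxicity <- -2*Dose + 2*Gene + 2 with the constant Toxicity = 0.
No directed path runs from Toxicity to Marker, so Marker keeps its natural value.
Marker = -Dose - 4  [with Dose=-3]  = -1

-1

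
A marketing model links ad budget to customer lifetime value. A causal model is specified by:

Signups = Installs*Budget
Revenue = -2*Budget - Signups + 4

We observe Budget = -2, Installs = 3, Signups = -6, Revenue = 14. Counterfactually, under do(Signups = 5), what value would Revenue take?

The intervention breaks the incoming arrows to Signups: Signups = Installs*Budget no longer applies, and Signups = 5.
Revenue = -2*Budget - Signups + 4  [with Budget=-2, Signups=5]  = 3

3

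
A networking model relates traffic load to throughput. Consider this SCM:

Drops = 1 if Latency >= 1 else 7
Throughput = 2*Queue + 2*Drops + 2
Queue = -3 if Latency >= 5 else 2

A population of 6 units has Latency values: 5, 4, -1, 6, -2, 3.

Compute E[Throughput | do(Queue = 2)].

12

Under do(Queue=2), Queue's equation is replaced by Queue=2 for every unit. Per-unit Throughput: 8, 8, 20, 8, 20, 8. Mean = 12.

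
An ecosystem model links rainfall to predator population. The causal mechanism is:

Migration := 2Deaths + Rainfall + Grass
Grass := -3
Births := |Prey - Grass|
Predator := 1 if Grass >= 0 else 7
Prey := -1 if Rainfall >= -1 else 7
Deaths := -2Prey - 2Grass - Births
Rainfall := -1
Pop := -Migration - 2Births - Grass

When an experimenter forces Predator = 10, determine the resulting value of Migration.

The intervention breaks the incoming arrows to Predator: Predator := 1 if Grass >= 0 else 7 no longer applies, and Predator = 10.
No directed path runs from Predator to Migration, so Migration keeps its natural value.
Prey = -1 if Rainfall >= -1 else 7  [with Rainfall=-1]  = -1
Births = |Prey - Grass|  [with Prey=-1, Grass=-3]  = 2
Deaths = -2Prey - 2Grass - Births  [with Prey=-1, Grass=-3, Births=2]  = 6
Migration = 2Deaths + Rainfall + Grass  [with Deaths=6, Rainfall=-1, Grass=-3]  = 8

8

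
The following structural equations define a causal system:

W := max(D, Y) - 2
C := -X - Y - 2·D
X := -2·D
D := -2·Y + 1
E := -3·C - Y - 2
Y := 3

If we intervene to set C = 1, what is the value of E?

The intervention breaks the incoming arrows to C: C := -X - Y - 2·D no longer applies, and C = 1.
E = -3·C - Y - 2  [with C=1, Y=3]  = -8

-8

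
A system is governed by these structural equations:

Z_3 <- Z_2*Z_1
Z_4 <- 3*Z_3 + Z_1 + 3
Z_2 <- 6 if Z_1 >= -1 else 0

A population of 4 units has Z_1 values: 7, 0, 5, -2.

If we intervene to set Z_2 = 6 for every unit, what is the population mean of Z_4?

50.5

Every unit gets Z_2=6 under the intervention. Z_4 values become 136, 3, 98, -35; E[Z_4|do(Z_2=6)] = 50.5.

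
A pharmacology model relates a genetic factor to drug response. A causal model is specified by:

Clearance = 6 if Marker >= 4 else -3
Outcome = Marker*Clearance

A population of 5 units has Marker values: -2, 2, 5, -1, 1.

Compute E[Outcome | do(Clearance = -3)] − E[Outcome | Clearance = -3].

Every unit gets Clearance=-3 under the intervention. Outcome values become 6, -6, -15, 3, -3; E[Outcome|do(Clearance=-3)] = -3.
E[Outcome|Clearance=-3] averages over only the 4 units with Clearance=-3 (Marker = -2, 2, -1, 1): Outcome = 6, -6, 3, -3, mean 0.
Difference = -3 − 0 = -3.

-3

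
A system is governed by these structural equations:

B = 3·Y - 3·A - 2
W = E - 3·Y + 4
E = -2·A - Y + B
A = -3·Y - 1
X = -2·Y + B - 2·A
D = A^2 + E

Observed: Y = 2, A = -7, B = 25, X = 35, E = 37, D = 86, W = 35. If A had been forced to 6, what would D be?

8

Under do(A=6), the mechanism A = -3·Y - 1 is discarded; A is fixed at 6.
B = 3·Y - 3·A - 2  [with Y=2, A=6]  = -14
E = -2·A - Y + B  [with A=6, Y=2, B=-14]  = -28
D = A^2 + E  [with A=6, E=-28]  = 8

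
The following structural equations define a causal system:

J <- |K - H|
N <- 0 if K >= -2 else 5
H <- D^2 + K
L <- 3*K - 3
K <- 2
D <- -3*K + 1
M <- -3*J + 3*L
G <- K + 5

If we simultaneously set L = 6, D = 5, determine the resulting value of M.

-57

Setting L = 6, D = 5 by intervention discards those variables' equations.
H = D^2 + K  [with D=5, K=2]  = 27
J = |K - H|  [with K=2, H=27]  = 25
M = -3*J + 3*L  [with J=25, L=6]  = -57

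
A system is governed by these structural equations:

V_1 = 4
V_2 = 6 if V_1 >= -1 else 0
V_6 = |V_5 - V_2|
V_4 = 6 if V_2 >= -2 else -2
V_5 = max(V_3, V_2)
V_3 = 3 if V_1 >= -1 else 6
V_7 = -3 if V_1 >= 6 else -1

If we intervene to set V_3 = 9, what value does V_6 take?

3

The intervention breaks the incoming arrows to V_3: V_3 = 3 if V_1 >= -1 else 6 no longer applies, and V_3 = 9.
V_2 = 6 if V_1 >= -1 else 0  [with V_1=4]  = 6
V_5 = max(V_3, V_2)  [with V_3=9, V_2=6]  = 9
V_6 = |V_5 - V_2|  [with V_5=9, V_2=6]  = 3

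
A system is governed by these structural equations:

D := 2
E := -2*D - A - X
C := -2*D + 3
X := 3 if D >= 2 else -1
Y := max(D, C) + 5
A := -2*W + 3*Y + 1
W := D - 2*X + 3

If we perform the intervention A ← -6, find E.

Intervening sets A = -6 and removes its equation (A := -2*W + 3*Y + 1).
X = 3 if D >= 2 else -1  [with D=2]  = 3
E = -2*D - A - X  [with D=2, A=-6, X=3]  = -1

-1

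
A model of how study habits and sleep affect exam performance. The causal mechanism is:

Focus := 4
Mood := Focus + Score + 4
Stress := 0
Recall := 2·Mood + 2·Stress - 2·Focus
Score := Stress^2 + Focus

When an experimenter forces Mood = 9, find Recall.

Intervening sets Mood = 9 and removes its equation (Mood := Focus + Score + 4).
Recall = 2·Mood + 2·Stress - 2·Focus  [with Mood=9, Stress=0, Focus=4]  = 10

10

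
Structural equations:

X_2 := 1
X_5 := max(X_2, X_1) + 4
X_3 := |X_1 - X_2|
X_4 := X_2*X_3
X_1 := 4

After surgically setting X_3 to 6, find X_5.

do(X_3=6) replaces the equation X_3 := |X_1 - X_2| with the constant X_3 = 6.
X_5 is not downstream of the intervention, so its value is determined by the original equations.
X_5 = max(X_2, X_1) + 4  [with X_2=1, X_1=4]  = 8

8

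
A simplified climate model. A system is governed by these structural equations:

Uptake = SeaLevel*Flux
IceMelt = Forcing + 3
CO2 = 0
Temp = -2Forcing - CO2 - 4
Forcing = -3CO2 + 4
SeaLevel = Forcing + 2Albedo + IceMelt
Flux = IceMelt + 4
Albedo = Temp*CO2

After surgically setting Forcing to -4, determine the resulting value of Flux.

Under do(Forcing=-4), the mechanism Forcing = -3CO2 + 4 is discarded; Forcing is fixed at -4.
IceMelt = Forcing + 3  [with Forcing=-4]  = -1
Flux = IceMelt + 4  [with IceMelt=-1]  = 3

3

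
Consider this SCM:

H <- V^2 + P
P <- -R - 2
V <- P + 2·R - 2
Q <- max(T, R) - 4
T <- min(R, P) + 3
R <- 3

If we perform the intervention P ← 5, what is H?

do(P=5) replaces the equation P <- -R - 2 with the constant P = 5.
V = P + 2·R - 2  [with P=5, R=3]  = 9
H = V^2 + P  [with V=9, P=5]  = 86

86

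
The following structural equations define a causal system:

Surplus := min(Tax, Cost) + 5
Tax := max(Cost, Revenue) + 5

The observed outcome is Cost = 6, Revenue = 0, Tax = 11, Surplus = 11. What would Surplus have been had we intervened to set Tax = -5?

The intervention breaks the incoming arrows to Tax: Tax := max(Cost, Revenue) + 5 no longer applies, and Tax = -5.
Surplus = min(Tax, Cost) + 5  [with Tax=-5, Cost=6]  = 0

0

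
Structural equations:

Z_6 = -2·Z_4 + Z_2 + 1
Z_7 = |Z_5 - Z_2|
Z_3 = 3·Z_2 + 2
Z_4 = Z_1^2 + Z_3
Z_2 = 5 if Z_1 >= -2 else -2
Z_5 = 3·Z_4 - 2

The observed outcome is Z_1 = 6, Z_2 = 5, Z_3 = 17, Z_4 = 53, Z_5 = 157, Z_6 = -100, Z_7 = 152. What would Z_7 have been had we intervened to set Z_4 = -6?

25

The intervention breaks the incoming arrows to Z_4: Z_4 = Z_1^2 + Z_3 no longer applies, and Z_4 = -6.
Z_2 = 5 if Z_1 >= -2 else -2  [with Z_1=6]  = 5
Z_5 = 3·Z_4 - 2  [with Z_4=-6]  = -20
Z_7 = |Z_5 - Z_2|  [with Z_5=-20, Z_2=5]  = 25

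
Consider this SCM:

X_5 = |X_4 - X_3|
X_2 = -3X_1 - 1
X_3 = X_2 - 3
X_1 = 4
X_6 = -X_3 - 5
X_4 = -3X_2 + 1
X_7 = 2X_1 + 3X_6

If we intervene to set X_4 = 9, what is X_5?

25

Intervening sets X_4 = 9 and removes its equation (X_4 = -3X_2 + 1).
X_2 = -3X_1 - 1  [with X_1=4]  = -13
X_3 = X_2 - 3  [with X_2=-13]  = -16
X_5 = |X_4 - X_3|  [with X_4=9, X_3=-16]  = 25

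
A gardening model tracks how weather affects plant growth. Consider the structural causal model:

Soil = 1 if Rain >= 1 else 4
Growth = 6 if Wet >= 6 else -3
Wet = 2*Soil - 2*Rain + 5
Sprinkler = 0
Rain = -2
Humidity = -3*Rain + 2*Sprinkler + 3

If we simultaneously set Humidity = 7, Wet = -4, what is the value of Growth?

-3

Setting Humidity = 7, Wet = -4 by intervention discards those variables' equations.
Growth = 6 if Wet >= 6 else -3  [with Wet=-4]  = -3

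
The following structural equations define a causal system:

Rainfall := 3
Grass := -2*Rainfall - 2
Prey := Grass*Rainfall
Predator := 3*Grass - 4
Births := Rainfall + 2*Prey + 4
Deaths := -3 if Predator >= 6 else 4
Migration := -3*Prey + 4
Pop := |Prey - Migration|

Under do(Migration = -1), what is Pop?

23

do(Migration=-1) replaces the equation Migration := -3*Prey + 4 with the constant Migration = -1.
Grass = -2*Rainfall - 2  [with Rainfall=3]  = -8
Prey = Grass*Rainfall  [with Grass=-8, Rainfall=3]  = -24
Pop = |Prey - Migration|  [with Prey=-24, Migration=-1]  = 23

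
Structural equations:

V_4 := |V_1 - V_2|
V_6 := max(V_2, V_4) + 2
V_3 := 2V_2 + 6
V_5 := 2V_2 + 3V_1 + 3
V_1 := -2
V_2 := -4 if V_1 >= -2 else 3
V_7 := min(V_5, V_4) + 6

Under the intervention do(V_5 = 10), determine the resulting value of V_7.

8

Under do(V_5=10), the mechanism V_5 := 2V_2 + 3V_1 + 3 is discarded; V_5 is fixed at 10.
V_2 = -4 if V_1 >= -2 else 3  [with V_1=-2]  = -4
V_4 = |V_1 - V_2|  [with V_1=-2, V_2=-4]  = 2
V_7 = min(V_5, V_4) + 6  [with V_5=10, V_4=2]  = 8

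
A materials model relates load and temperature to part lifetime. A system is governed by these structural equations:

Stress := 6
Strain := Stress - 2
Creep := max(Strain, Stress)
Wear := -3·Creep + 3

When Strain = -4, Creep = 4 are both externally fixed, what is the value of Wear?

Setting Strain = -4, Creep = 4 by intervention discards those variables' equations.
Wear = -3·Creep + 3  [with Creep=4]  = -9

-9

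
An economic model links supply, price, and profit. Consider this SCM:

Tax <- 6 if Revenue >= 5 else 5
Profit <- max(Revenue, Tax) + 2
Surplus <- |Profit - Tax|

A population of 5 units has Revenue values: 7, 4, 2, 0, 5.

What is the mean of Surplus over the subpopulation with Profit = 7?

Observing Profit=7 restricts to units where Profit's equation naturally yields 7: Revenue ∈ {4, 2, 0}. In that subpopulation Surplus = 2, 2, 2, mean 2.

2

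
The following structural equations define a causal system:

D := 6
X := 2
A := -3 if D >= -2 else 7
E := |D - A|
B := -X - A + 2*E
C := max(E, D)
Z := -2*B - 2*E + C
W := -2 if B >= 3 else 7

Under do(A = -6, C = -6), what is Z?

Under do(A = -6, C = -6), each intervened variable's structural equation is replaced by its fixed value.
E = |D - A|  [with D=6, A=-6]  = 12
B = -X - A + 2*E  [with X=2, A=-6, E=12]  = 28
Z = -2*B - 2*E + C  [with B=28, E=12, C=-6]  = -86

-86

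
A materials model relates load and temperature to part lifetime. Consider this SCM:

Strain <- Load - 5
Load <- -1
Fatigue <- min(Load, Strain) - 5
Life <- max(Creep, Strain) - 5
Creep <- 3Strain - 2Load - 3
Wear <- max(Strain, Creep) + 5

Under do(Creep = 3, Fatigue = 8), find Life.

-2

Setting Creep = 3, Fatigue = 8 by intervention discards those variables' equations.
Strain = Load - 5  [with Load=-1]  = -6
Life = max(Creep, Strain) - 5  [with Creep=3, Strain=-6]  = -2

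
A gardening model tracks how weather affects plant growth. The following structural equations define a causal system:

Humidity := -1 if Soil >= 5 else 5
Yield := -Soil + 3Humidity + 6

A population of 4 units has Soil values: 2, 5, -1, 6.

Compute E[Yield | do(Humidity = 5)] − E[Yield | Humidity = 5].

Every unit gets Humidity=5 under the intervention. Yield values become 19, 16, 22, 15; E[Yield|do(Humidity=5)] = 18.
Observing Humidity=5 restricts to units where Humidity's equation naturally yields 5: Soil ∈ {2, -1}. In that subpopulation Yield = 19, 22, mean 20.5.
Difference = 18 − 20.5 = -2.5.

-2.5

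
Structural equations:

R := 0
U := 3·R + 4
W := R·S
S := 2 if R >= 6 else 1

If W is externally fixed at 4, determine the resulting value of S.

The intervention breaks the incoming arrows to W: W := R·S no longer applies, and W = 4.
Since S is not a descendant of the intervened variable, it is unaffected.
S = 2 if R >= 6 else 1  [with R=0]  = 1

1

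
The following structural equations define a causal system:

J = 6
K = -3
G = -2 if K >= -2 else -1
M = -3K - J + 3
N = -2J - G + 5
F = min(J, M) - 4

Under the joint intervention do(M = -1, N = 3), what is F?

The joint intervention fixes M = -1, N = 3, removing each variable's own equation.
F = min(J, M) - 4  [with J=6, M=-1]  = -5

-5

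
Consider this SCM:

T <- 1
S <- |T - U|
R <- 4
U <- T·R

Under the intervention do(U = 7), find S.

6

The intervention breaks the incoming arrows to U: U <- T·R no longer applies, and U = 7.
S = |T - U|  [with T=1, U=7]  = 6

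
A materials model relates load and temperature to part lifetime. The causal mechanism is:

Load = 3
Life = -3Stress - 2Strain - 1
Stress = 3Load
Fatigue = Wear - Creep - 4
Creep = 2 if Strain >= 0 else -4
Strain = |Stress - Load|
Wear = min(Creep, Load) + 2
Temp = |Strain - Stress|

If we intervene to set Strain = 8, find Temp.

The intervention breaks the incoming arrows to Strain: Strain = |Stress - Load| no longer applies, and Strain = 8.
Stress = 3Load  [with Load=3]  = 9
Temp = |Strain - Stress|  [with Strain=8, Stress=9]  = 1

1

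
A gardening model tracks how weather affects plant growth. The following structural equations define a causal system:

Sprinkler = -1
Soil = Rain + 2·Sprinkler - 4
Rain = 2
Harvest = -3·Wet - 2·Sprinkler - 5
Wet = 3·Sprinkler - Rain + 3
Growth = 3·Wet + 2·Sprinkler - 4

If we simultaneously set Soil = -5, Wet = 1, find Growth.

-3

Setting Soil = -5, Wet = 1 by intervention discards those variables' equations.
Growth = 3·Wet + 2·Sprinkler - 4  [with Wet=1, Sprinkler=-1]  = -3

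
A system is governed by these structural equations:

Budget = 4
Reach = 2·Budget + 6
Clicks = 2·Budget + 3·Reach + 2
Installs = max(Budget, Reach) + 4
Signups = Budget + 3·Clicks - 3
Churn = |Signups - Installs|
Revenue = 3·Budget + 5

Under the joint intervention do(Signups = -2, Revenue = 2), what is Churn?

Under do(Signups = -2, Revenue = 2), each intervened variable's structural equation is replaced by its fixed value.
Reach = 2·Budget + 6  [with Budget=4]  = 14
Installs = max(Budget, Reach) + 4  [with Budget=4, Reach=14]  = 18
Churn = |Signups - Installs|  [with Signups=-2, Installs=18]  = 20

20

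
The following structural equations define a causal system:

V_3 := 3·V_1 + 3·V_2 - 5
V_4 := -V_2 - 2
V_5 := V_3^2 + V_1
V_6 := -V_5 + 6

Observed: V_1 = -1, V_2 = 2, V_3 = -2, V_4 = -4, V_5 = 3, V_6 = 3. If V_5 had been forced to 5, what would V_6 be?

1

The intervention breaks the incoming arrows to V_5: V_5 := V_3^2 + V_1 no longer applies, and V_5 = 5.
V_6 = -V_5 + 6  [with V_5=5]  = 1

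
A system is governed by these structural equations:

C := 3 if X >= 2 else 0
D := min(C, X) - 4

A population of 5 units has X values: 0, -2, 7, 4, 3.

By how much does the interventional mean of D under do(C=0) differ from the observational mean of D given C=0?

0.6

Under do(C=0), C's equation is replaced by C=0 for every unit. Per-unit D: -4, -6, -4, -4, -4. Mean = -4.4.
Conditioning on C=0 selects the 2 unit(s) with X ∈ {0, -2}. Their D values: -4, -6. Mean = -5.
Difference = -4.4 − (-5) = 0.6.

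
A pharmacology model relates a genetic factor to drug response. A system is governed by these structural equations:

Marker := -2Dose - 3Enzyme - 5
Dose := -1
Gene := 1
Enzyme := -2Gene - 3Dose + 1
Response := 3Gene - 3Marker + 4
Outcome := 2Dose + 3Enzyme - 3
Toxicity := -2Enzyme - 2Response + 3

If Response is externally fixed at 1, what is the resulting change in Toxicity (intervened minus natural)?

66

The intervention breaks the incoming arrows to Response: Response := 3Gene - 3Marker + 4 no longer applies, and Response = 1.
Enzyme = -2Gene - 3Dose + 1  [with Gene=1, Dose=-1]  = 2
Toxicity = -2Enzyme - 2Response + 3  [with Enzyme=2, Response=1]  = -3
Without intervention: Enzyme = -2Gene - 3Dose + 1  [with Gene=1, Dose=-1]  = 2; Marker = -2Dose - 3Enzyme - 5  [with Dose=-1, Enzyme=2]  = -9; Response = 3Gene - 3Marker + 4  [with Gene=1, Marker=-9]  = 34; Toxicity = -2Enzyme - 2Response + 3  [with Enzyme=2, Response=34]  = -69.
Change = -3 − (-69) = 66.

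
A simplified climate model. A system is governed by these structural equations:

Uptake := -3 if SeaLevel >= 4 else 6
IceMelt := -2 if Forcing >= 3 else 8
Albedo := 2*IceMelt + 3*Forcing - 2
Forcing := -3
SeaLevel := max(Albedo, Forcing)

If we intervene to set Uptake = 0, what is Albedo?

do(Uptake=0) replaces the equation Uptake := -3 if SeaLevel >= 4 else 6 with the constant Uptake = 0.
Albedo is not downstream of the intervention, so its value is determined by the original equations.
IceMelt = -2 if Forcing >= 3 else 8  [with Forcing=-3]  = 8
Albedo = 2*IceMelt + 3*Forcing - 2  [with IceMelt=8, Forcing=-3]  = 5

5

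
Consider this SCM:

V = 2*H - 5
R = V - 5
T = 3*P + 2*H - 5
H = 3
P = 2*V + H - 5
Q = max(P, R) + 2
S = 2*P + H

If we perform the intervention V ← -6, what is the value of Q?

-9

Under do(V=-6), the mechanism V = 2*H - 5 is discarded; V is fixed at -6.
P = 2*V + H - 5  [with V=-6, H=3]  = -14
R = V - 5  [with V=-6]  = -11
Q = max(P, R) + 2  [with P=-14, R=-11]  = -9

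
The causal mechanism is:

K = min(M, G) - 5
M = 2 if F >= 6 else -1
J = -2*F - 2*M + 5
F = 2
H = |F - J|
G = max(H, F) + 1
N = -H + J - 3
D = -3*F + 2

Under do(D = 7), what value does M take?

-1

The intervention breaks the incoming arrows to D: D = -3*F + 2 no longer applies, and D = 7.
M is not downstream of the intervention, so its value is determined by the original equations.
M = 2 if F >= 6 else -1  [with F=2]  = -1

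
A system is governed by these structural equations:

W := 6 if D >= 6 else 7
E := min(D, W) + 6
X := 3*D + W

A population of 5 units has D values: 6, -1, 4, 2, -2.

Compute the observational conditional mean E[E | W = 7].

6.75

Observing W=7 restricts to units where W's equation naturally yields 7: D ∈ {-1, 4, 2, -2}. In that subpopulation E = 5, 10, 8, 4, mean 6.75.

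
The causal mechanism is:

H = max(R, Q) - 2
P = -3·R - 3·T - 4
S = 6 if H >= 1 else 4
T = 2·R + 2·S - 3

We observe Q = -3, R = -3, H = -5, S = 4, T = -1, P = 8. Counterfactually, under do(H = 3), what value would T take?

3

do(H=3) replaces the equation H = max(R, Q) - 2 with the constant H = 3.
S = 6 if H >= 1 else 4  [with H=3]  = 6
T = 2·R + 2·S - 3  [with R=-3, S=6]  = 3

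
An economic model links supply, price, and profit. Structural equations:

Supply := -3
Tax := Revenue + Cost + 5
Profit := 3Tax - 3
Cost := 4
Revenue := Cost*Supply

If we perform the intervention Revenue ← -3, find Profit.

15

do(Revenue=-3) replaces the equation Revenue := Cost*Supply with the constant Revenue = -3.
Tax = Revenue + Cost + 5  [with Revenue=-3, Cost=4]  = 6
Profit = 3Tax - 3  [with Tax=6]  = 15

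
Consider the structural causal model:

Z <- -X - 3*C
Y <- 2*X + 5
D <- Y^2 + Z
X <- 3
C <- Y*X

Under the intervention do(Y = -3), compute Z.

24

Under do(Y=-3), the mechanism Y <- 2*X + 5 is discarded; Y is fixed at -3.
C = Y*X  [with Y=-3, X=3]  = -9
Z = -X - 3*C  [with X=3, C=-9]  = 24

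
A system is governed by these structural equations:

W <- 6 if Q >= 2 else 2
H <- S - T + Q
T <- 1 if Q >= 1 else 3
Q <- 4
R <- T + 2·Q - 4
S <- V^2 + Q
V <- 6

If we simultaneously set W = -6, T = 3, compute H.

Setting W = -6, T = 3 by intervention discards those variables' equations.
S = V^2 + Q  [with V=6, Q=4]  = 40
H = S - T + Q  [with S=40, T=3, Q=4]  = 41

41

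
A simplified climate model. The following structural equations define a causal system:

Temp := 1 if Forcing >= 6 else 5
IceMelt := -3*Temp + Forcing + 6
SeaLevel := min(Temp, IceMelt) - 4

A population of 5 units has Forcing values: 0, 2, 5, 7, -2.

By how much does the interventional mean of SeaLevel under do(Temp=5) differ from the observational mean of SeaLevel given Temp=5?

do(Temp=5) breaks Temp's dependence on Forcing. With Temp=5 fixed, SeaLevel across the units is -13, -11, -8, -6, -15, mean -10.6.
E[SeaLevel|Temp=5] averages over only the 4 units with Temp=5 (Forcing = 0, 2, 5, -2): SeaLevel = -13, -11, -8, -15, mean -11.75.
Difference = -10.6 − (-11.75) = 1.15.

1.15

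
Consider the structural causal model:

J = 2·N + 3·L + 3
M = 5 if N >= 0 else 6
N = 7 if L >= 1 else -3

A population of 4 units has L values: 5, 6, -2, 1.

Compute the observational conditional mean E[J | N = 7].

Observing N=7 restricts to units where N's equation naturally yields 7: L ∈ {5, 6, 1}. In that subpopulation J = 32, 35, 20, mean 29.

29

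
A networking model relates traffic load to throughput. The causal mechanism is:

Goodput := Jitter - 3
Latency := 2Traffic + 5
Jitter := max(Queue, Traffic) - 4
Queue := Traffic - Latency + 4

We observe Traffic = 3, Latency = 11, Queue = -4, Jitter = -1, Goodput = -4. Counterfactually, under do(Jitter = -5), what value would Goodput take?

-8

Intervening sets Jitter = -5 and removes its equation (Jitter := max(Queue, Traffic) - 4).
Goodput = Jitter - 3  [with Jitter=-5]  = -8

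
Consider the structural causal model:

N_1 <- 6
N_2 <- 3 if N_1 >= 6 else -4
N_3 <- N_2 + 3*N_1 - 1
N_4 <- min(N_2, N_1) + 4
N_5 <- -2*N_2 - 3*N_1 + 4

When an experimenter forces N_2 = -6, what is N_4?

Under do(N_2=-6), the mechanism N_2 <- 3 if N_1 >= 6 else -4 is discarded; N_2 is fixed at -6.
N_4 = min(N_2, N_1) + 4  [with N_2=-6, N_1=6]  = -2

-2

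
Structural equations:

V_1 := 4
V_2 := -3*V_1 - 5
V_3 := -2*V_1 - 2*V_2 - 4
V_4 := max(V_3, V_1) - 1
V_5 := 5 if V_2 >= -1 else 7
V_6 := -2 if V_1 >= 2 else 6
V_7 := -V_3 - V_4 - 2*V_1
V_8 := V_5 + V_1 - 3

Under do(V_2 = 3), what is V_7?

Under do(V_2=3), the mechanism V_2 := -3*V_1 - 5 is discarded; V_2 is fixed at 3.
V_3 = -2*V_1 - 2*V_2 - 4  [with V_1=4, V_2=3]  = -18
V_4 = max(V_3, V_1) - 1  [with V_3=-18, V_1=4]  = 3
V_7 = -V_3 - V_4 - 2*V_1  [with V_3=-18, V_4=3, V_1=4]  = 7

7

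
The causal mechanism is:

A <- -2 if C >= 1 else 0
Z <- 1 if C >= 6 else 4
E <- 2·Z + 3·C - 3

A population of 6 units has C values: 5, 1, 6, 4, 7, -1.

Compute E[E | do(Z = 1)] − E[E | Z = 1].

Under do(Z=1), Z's equation is replaced by Z=1 for every unit. Per-unit E: 14, 2, 17, 11, 20, -4. Mean = 10.
Conditioning on Z=1 selects the 2 unit(s) with C ∈ {6, 7}. Their E values: 17, 20. Mean = 18.5.
Difference = 10 − 18.5 = -8.5.

-8.5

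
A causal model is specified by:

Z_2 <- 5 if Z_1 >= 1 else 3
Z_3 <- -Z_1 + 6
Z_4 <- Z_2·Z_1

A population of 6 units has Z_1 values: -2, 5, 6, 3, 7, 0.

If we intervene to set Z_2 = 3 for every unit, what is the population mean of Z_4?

do(Z_2=3) breaks Z_2's dependence on Z_1. With Z_2=3 fixed, Z_4 across the units is -6, 15, 18, 9, 21, 0, mean 9.5.

9.5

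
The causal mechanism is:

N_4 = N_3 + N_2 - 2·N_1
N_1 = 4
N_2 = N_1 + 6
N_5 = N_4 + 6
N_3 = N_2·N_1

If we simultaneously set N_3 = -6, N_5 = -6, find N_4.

The joint intervention fixes N_3 = -6, N_5 = -6, removing each variable's own equation.
N_2 = N_1 + 6  [with N_1=4]  = 10
N_4 = N_3 + N_2 - 2·N_1  [with N_3=-6, N_2=10, N_1=4]  = -4

-4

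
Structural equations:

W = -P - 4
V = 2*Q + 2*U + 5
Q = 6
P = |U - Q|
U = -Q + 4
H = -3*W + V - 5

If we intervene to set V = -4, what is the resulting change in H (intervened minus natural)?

-17

Under do(V=-4), the mechanism V = 2*Q + 2*U + 5 is discarded; V is fixed at -4.
U = -Q + 4  [with Q=6]  = -2
P = |U - Q|  [with U=-2, Q=6]  = 8
W = -P - 4  [with P=8]  = -12
H = -3*W + V - 5  [with W=-12, V=-4]  = 27
Without intervention: U = -Q + 4  [with Q=6]  = -2; P = |U - Q|  [with U=-2, Q=6]  = 8; V = 2*Q + 2*U + 5  [with Q=6, U=-2]  = 13; W = -P - 4  [with P=8]  = -12; H = -3*W + V - 5  [with W=-12, V=13]  = 44.
Change = 27 − 44 = -17.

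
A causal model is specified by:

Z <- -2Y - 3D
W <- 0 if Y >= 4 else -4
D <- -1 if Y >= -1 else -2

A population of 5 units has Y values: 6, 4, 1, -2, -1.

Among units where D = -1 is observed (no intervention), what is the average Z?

Conditioning on D=-1 selects the 4 unit(s) with Y ∈ {6, 4, 1, -1}. Their Z values: -9, -5, 1, 5. Mean = -2.

-2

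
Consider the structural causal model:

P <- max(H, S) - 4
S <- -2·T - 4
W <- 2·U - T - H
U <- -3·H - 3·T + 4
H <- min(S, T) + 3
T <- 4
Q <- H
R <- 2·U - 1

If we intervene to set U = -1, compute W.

3

Intervening sets U = -1 and removes its equation (U <- -3·H - 3·T + 4).
S = -2·T - 4  [with T=4]  = -12
H = min(S, T) + 3  [with S=-12, T=4]  = -9
W = 2·U - T - H  [with U=-1, T=4, H=-9]  = 3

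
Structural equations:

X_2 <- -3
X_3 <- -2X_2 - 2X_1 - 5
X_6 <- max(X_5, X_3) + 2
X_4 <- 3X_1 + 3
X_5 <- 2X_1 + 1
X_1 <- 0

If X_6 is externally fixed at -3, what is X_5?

1

do(X_6=-3) replaces the equation X_6 <- max(X_5, X_3) + 2 with the constant X_6 = -3.
Since X_5 is not a descendant of the intervened variable, it is unaffected.
X_5 = 2X_1 + 1  [with X_1=0]  = 1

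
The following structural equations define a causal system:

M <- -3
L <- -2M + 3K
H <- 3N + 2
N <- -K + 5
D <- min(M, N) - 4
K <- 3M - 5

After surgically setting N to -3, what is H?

-7

Under do(N=-3), the mechanism N <- -K + 5 is discarded; N is fixed at -3.
H = 3N + 2  [with N=-3]  = -7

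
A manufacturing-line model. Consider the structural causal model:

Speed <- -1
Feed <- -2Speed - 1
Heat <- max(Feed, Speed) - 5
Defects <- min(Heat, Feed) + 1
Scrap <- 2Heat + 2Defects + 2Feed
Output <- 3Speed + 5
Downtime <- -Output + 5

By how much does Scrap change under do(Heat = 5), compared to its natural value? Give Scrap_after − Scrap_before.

28

do(Heat=5) replaces the equation Heat <- max(Feed, Speed) - 5 with the constant Heat = 5.
Feed = -2Speed - 1  [with Speed=-1]  = 1
Defects = min(Heat, Feed) + 1  [with Heat=5, Feed=1]  = 2
Scrap = 2Heat + 2Defects + 2Feed  [with Heat=5, Defects=2, Feed=1]  = 16
Without intervention: Feed = -2Speed - 1  [with Speed=-1]  = 1; Heat = max(Feed, Speed) - 5  [with Feed=1, Speed=-1]  = -4; Defects = min(Heat, Feed) + 1  [with Heat=-4, Feed=1]  = -3; Scrap = 2Heat + 2Defects + 2Feed  [with Heat=-4, Defects=-3, Feed=1]  = -12.
Change = 16 − (-12) = 28.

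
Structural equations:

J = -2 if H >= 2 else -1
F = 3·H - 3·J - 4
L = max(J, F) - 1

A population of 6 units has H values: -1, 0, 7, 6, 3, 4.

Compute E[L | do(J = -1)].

8

The intervention sets J=-1 in all 6 units regardless of H. Recomputing L per unit gives -2, -2, 19, 16, 7, 10; average 8.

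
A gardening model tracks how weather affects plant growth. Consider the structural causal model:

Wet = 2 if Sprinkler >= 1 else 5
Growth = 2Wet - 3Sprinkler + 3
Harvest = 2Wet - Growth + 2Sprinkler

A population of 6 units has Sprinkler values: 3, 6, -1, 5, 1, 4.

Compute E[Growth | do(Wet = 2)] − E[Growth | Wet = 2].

Every unit gets Wet=2 under the intervention. Growth values become -2, -11, 10, -8, 4, -5; E[Growth|do(Wet=2)] = -2.
Observing Wet=2 restricts to units where Wet's equation naturally yields 2: Sprinkler ∈ {3, 6, 5, 1, 4}. In that subpopulation Growth = -2, -11, -8, 4, -5, mean -4.4.
Difference = -2 − (-4.4) = 2.4.

2.4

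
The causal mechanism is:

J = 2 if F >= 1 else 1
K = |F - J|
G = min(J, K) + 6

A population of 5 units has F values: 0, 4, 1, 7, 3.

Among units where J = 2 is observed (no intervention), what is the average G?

Observing J=2 restricts to units where J's equation naturally yields 2: F ∈ {4, 1, 7, 3}. In that subpopulation G = 8, 7, 8, 7, mean 7.5.

7.5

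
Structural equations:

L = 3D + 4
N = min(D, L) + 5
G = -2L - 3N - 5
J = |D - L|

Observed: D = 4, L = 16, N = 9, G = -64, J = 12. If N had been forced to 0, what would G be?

The intervention breaks the incoming arrows to N: N = min(D, L) + 5 no longer applies, and N = 0.
L = 3D + 4  [with D=4]  = 16
G = -2L - 3N - 5  [with L=16, N=0]  = -37

-37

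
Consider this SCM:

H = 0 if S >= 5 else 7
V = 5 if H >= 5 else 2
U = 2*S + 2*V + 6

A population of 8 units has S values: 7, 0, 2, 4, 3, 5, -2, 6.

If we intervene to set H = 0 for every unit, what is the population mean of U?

16.25

Under do(H=0), H's equation is replaced by H=0 for every unit. Per-unit U: 24, 10, 14, 18, 16, 20, 6, 22. Mean = 16.25.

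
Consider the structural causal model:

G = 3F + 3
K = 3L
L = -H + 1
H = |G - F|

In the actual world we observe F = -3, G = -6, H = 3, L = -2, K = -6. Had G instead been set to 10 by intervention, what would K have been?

do(G=10) replaces the equation G = 3F + 3 with the constant G = 10.
H = |G - F|  [with G=10, F=-3]  = 13
L = -H + 1  [with H=13]  = -12
K = 3L  [with L=-12]  = -36

-36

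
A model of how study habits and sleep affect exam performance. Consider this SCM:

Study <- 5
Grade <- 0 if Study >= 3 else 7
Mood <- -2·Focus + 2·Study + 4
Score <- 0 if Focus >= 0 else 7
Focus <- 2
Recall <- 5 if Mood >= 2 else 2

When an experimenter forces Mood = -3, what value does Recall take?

Intervening sets Mood = -3 and removes its equation (Mood <- -2·Focus + 2·Study + 4).
Recall = 5 if Mood >= 2 else 2  [with Mood=-3]  = 2

2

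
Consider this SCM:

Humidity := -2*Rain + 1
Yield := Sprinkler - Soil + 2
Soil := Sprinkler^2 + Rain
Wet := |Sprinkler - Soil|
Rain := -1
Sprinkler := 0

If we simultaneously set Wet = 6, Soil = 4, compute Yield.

-2

The joint intervention fixes Wet = 6, Soil = 4, removing each variable's own equation.
Yield = Sprinkler - Soil + 2  [with Sprinkler=0, Soil=4]  = -2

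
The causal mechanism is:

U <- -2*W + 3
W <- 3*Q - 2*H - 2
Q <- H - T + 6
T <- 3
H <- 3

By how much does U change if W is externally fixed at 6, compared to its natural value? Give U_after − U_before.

Intervening sets W = 6 and removes its equation (W <- 3*Q - 2*H - 2).
U = -2*W + 3  [with W=6]  = -9
Without intervention: Q = H - T + 6  [with H=3, T=3]  = 6; W = 3*Q - 2*H - 2  [with Q=6, H=3]  = 10; U = -2*W + 3  [with W=10]  = -17.
Change = -9 − (-17) = 8.

8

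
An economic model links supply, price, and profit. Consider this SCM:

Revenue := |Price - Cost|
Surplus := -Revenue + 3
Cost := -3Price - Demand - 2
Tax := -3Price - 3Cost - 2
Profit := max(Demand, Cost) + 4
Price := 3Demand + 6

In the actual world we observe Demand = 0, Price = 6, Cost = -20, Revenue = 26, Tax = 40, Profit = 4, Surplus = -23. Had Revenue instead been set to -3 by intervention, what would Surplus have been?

6

The intervention breaks the incoming arrows to Revenue: Revenue := |Price - Cost| no longer applies, and Revenue = -3.
Surplus = -Revenue + 3  [with Revenue=-3]  = 6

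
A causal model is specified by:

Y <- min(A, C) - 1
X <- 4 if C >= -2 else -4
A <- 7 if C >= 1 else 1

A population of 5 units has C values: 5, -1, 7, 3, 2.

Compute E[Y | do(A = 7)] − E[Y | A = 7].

-1.05

Every unit gets A=7 under the intervention. Y values become 4, -2, 6, 2, 1; E[Y|do(A=7)] = 2.2.
Observing A=7 restricts to units where A's equation naturally yields 7: C ∈ {5, 7, 3, 2}. In that subpopulation Y = 4, 6, 2, 1, mean 3.25.
Difference = 2.2 − 3.25 = -1.05.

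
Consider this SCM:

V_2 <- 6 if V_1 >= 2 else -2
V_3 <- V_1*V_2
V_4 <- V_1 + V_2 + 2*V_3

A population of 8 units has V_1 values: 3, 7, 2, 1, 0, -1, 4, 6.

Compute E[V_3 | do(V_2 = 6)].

Every unit gets V_2=6 under the intervention. V_3 values become 18, 42, 12, 6, 0, -6, 24, 36; E[V_3|do(V_2=6)] = 16.5.

16.5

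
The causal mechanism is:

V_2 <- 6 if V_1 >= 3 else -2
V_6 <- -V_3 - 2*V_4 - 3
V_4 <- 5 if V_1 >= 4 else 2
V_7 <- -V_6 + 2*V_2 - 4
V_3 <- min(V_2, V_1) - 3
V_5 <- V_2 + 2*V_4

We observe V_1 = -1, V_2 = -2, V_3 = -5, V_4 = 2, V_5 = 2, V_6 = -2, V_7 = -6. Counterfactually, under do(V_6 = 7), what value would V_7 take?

-15

Intervening sets V_6 = 7 and removes its equation (V_6 <- -V_3 - 2*V_4 - 3).
V_2 = 6 if V_1 >= 3 else -2  [with V_1=-1]  = -2
V_7 = -V_6 + 2*V_2 - 4  [with V_6=7, V_2=-2]  = -15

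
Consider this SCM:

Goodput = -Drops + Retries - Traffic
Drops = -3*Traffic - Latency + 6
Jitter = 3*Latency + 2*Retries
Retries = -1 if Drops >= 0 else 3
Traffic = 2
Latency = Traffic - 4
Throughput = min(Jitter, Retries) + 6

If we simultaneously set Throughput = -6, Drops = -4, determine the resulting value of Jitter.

0

Under do(Throughput = -6, Drops = -4), each intervened variable's structural equation is replaced by its fixed value.
Latency = Traffic - 4  [with Traffic=2]  = -2
Retries = -1 if Drops >= 0 else 3  [with Drops=-4]  = 3
Jitter = 3*Latency + 2*Retries  [with Latency=-2, Retries=3]  = 0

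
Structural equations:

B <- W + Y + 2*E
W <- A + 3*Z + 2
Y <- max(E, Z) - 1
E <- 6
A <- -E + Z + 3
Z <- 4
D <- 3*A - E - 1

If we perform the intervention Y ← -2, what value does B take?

25

The intervention breaks the incoming arrows to Y: Y <- max(E, Z) - 1 no longer applies, and Y = -2.
A = -E + Z + 3  [with E=6, Z=4]  = 1
W = A + 3*Z + 2  [with A=1, Z=4]  = 15
B = W + Y + 2*E  [with W=15, Y=-2, E=6]  = 25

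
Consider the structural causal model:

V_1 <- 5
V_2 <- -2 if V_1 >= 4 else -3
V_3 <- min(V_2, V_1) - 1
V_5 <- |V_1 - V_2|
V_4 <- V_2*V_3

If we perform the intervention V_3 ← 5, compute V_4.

The intervention breaks the incoming arrows to V_3: V_3 <- min(V_2, V_1) - 1 no longer applies, and V_3 = 5.
V_2 = -2 if V_1 >= 4 else -3  [with V_1=5]  = -2
V_4 = V_2*V_3  [with V_2=-2, V_3=5]  = -10

-10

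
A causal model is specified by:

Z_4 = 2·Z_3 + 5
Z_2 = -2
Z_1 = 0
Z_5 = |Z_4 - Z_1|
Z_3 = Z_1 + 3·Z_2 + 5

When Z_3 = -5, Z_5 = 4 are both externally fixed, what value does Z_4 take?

-5

The joint intervention fixes Z_3 = -5, Z_5 = 4, removing each variable's own equation.
Z_4 = 2·Z_3 + 5  [with Z_3=-5]  = -5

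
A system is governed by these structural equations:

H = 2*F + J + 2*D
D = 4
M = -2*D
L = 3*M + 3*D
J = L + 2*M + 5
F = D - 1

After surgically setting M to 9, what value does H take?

76

Under do(M=9), the mechanism M = -2*D is discarded; M is fixed at 9.
L = 3*M + 3*D  [with M=9, D=4]  = 39
J = L + 2*M + 5  [with L=39, M=9]  = 62
F = D - 1  [with D=4]  = 3
H = 2*F + J + 2*D  [with F=3, J=62, D=4]  = 76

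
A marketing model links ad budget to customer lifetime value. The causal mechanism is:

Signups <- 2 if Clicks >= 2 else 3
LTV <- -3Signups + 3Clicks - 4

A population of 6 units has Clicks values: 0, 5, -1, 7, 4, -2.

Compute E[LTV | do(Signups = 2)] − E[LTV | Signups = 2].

-9.5

Every unit gets Signups=2 under the intervention. LTV values become -10, 5, -13, 11, 2, -16; E[LTV|do(Signups=2)] = -3.5.
Conditioning on Signups=2 selects the 3 unit(s) with Clicks ∈ {5, 7, 4}. Their LTV values: 5, 11, 2. Mean = 6.
Difference = -3.5 − 6 = -9.5.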